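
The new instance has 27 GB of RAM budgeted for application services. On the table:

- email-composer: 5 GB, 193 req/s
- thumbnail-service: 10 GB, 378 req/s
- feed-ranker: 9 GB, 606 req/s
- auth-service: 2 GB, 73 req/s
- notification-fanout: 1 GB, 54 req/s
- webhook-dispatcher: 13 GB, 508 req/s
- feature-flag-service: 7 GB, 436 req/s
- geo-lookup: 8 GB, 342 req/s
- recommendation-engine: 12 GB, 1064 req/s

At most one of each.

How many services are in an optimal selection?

Optimal total is 1917.
email-composer + feed-ranker + notification-fanout + recommendation-engine hits 1917 at 27 GB.
Any selection reaching 1917 contains exactly 4 services.

4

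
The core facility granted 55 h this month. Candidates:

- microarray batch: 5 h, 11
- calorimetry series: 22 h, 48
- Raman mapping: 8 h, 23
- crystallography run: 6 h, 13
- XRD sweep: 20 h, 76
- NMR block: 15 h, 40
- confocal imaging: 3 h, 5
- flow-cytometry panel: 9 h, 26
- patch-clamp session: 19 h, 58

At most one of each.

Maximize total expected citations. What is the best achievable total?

174

A density-first pass picks microarray batch + XRD sweep + flow-cytometry panel + patch-clamp session — 171 at 53 h.
Dropping microarray batch and flow-cytometry panel frees 14 h; slotting in NMR block (15 h) lifts the total to 174 at 54 h.
Nothing else within 55 h beats 174.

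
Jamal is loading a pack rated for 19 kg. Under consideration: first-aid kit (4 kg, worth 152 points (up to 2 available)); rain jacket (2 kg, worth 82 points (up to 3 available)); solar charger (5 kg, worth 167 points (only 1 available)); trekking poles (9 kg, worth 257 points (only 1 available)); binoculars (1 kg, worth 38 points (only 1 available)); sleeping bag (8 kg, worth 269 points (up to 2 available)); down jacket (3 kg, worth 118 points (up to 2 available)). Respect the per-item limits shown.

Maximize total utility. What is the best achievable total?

742

Taking the top-ratio items first gives first-aid kit + 3×rain jacket + binoculars + 2×down jacket for 672 (17 kg).
The 2 kg tied up in rain jacket is better spent on first-aid kit — total rises to 742 (19 kg).
No other feasible combination exceeds 742.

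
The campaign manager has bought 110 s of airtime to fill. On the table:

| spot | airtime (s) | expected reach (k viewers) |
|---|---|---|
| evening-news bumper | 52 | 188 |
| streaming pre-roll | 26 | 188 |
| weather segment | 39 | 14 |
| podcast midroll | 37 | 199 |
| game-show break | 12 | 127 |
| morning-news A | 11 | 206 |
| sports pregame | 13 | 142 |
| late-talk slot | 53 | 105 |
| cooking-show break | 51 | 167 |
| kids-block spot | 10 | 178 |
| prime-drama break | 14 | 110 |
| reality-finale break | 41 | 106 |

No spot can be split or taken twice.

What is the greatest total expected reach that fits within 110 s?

1040

Greedy by ratio would take streaming pre-roll + game-show break + morning-news A + sports pregame + kids-block spot + prime-drama break: 86 s used, total 951.
Replace prime-drama break with podcast midroll: the trade gains 89 net, giving 1040 at 109 s.
An exhaustive check of the 4096 subsets confirms 1040.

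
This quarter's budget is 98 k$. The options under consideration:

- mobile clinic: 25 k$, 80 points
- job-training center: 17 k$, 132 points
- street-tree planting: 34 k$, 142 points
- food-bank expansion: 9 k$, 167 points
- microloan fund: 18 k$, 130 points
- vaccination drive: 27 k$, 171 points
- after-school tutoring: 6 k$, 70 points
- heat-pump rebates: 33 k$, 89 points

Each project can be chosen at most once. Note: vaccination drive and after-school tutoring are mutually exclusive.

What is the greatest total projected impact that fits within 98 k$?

680

Best packing: mobile clinic + job-training center + food-bank expansion + microloan fund + vaccination drive — 96 k$, 680 total.
No other feasible combination exceeds 680.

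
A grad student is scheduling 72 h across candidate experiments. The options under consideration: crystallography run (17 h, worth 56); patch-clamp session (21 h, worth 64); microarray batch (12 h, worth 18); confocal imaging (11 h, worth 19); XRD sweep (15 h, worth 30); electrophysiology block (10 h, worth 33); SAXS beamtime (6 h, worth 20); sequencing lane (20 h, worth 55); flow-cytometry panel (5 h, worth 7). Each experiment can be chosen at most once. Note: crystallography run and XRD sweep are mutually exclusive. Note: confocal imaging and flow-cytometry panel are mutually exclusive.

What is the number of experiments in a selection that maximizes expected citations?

Best achievable expected citations is 208.
crystallography run + patch-clamp session + electrophysiology block + sequencing lane hits 208 at 68 h.
Every optimal selection uses 4 experiments.

4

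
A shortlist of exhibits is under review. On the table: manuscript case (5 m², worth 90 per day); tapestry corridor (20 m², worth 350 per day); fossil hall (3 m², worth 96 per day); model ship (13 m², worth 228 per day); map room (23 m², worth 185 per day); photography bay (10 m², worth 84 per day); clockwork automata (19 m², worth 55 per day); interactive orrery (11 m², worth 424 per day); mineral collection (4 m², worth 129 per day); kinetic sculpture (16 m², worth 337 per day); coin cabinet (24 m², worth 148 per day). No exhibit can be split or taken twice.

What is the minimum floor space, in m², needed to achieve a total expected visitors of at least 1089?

43

Need the lightest bundle worth ≥ 1089.
manuscript case + tapestry corridor + fossil hall + interactive orrery + mineral collection: 1089 expected visitors at 43 m².
No combination under 43 m² hits 1089.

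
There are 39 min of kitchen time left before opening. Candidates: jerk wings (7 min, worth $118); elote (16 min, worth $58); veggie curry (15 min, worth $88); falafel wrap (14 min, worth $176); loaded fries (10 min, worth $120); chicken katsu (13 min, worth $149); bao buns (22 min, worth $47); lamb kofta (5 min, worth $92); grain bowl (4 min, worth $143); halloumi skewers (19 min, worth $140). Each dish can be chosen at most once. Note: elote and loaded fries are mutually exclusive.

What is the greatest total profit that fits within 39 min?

A density-first pass picks jerk wings + falafel wrap + lamb kofta + grain bowl — 529 at 30 min.
Dropping falafel wrap frees 14 min; slotting in loaded fries + chicken katsu (23 min) lifts the total to 622 at 39 min.
Runner-up jerk wings + falafel wrap + chicken katsu + grain bowl tops out at 586.

622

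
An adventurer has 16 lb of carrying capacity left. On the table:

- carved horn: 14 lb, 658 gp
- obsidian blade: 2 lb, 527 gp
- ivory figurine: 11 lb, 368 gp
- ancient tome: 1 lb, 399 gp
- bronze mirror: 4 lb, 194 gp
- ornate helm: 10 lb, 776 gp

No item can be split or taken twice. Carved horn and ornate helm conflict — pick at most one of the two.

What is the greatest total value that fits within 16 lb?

1702

Best packing: obsidian blade + ancient tome + ornate helm — 13 lb, 1702 total.
An exhaustive check of the 64 subsets confirms 1702.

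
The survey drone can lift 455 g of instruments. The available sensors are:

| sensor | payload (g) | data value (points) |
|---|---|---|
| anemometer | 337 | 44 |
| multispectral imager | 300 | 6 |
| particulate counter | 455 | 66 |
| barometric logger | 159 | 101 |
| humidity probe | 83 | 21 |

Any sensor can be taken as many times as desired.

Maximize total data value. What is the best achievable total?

223

Taking 2×barometric logger + humidity probe: 401 g used, 223 in data value.
The spare 54 g is too small for any remaining sensor, and no exchange beats 223.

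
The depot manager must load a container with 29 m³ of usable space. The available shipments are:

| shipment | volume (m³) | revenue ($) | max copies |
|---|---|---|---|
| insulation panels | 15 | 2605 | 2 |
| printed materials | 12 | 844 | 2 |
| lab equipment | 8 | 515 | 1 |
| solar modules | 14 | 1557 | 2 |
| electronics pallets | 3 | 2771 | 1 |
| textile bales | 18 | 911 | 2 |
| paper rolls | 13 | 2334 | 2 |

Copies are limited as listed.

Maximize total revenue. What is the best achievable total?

Density check — electronics pallets 923.67, paper rolls 179.54, insulation panels 173.67, solar modules 111.21 are the best per m³.
The ratio ordering already packs tightly: electronics pallets + 2×paper rolls, 29 m³, 7439.

7439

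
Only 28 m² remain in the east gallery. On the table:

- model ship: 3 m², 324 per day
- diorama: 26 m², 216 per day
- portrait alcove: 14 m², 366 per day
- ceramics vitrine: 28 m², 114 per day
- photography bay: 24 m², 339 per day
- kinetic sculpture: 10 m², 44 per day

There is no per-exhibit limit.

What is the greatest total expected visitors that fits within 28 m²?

2916

Taking 9×model ship: 27 m² used, 2916 in expected visitors.
Nothing else within 28 m² beats 2916.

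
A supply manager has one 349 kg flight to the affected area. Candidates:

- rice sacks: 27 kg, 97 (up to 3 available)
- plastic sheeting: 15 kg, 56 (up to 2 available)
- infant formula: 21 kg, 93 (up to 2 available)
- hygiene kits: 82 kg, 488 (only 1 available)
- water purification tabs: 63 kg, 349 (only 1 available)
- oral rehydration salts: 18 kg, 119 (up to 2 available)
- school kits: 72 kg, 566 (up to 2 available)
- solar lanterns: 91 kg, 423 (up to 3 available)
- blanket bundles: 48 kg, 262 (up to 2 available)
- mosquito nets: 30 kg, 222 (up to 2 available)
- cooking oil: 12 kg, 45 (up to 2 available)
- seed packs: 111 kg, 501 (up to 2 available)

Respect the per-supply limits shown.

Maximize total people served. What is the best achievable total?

Filling by ratio: infant formula + hygiene kits + 2×oral rehydration salts + 2×school kits + 2×mosquito nets for 2395, with 6 kg left unused.
Dropping infant formula and 2×oral rehydration salts frees 57 kg; slotting in water purification tabs (63 kg) lifts the total to 2413 at 349 kg.
Nothing else within 349 kg beats 2413.

2413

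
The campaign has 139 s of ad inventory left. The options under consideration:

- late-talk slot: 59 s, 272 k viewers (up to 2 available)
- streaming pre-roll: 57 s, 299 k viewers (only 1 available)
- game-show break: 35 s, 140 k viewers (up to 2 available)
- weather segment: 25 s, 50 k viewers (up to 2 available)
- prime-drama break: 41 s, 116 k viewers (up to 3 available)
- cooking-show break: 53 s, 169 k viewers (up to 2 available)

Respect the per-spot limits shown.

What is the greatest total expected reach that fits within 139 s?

579

The ratio heuristic lands on late-talk slot + streaming pre-roll (571) but leaves 23 s idle.
The 59 s tied up in late-talk slot is better spent on 2×game-show break — total rises to 579 (127 s).
Every other selection either busts 139 s or exceeds an availability limit or fails to beat 579.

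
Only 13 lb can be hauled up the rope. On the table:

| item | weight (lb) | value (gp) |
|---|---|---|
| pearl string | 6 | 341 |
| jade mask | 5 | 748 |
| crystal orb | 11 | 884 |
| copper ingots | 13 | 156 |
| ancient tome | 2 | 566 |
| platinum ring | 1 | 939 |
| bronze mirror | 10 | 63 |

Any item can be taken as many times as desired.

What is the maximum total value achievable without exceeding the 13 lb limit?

Ranking by ratio (value/lb): platinum ring 939.00, ancient tome 283.00, jade mask 149.60, crystal orb 80.36.
13×platinum ring uses 13 of the 13 lb and totals 12207.

12207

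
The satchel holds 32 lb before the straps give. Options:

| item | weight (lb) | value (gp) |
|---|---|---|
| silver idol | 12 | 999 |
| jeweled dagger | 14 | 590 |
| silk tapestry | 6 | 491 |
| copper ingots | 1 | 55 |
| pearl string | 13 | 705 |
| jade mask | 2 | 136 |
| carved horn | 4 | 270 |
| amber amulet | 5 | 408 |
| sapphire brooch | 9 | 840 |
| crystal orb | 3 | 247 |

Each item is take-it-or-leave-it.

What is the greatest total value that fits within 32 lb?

Taking the top-ratio items first gives silver idol + silk tapestry + jade mask + sapphire brooch + crystal orb for 2713 (32 lb).
Dropping jade mask and crystal orb frees 5 lb; slotting in amber amulet (5 lb) lifts the total to 2738 at 32 lb.

2738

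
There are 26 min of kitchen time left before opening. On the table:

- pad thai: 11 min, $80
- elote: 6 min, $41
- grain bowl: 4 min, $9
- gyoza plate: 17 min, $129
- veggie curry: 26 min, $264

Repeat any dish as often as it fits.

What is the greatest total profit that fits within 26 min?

Veggie curry uses 26 of the 26 min and totals 264.

264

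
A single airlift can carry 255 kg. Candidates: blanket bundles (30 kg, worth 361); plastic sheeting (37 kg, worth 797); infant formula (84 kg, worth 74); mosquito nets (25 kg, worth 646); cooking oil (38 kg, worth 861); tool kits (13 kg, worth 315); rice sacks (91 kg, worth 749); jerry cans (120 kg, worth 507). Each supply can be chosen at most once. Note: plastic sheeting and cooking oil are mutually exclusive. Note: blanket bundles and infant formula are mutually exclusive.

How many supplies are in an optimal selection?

Optimal total is 2932.
For example blanket bundles + mosquito nets + cooking oil + tool kits + rice sacks achieves it, using 197 kg.
Any selection reaching 2932 contains exactly 5 supplies.

5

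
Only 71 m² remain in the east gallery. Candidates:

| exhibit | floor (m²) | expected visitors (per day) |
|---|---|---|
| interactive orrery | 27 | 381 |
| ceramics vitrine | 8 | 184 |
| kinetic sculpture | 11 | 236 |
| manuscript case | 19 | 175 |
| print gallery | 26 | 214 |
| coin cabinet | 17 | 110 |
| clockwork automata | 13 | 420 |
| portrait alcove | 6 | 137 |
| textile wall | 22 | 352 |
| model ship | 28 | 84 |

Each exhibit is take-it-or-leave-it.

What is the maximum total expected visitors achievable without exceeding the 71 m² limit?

Ranking by ratio (expected visitors/m²): clockwork automata 32.31, ceramics vitrine 23.00, portrait alcove 22.83, kinetic sculpture 21.45.
The ratio heuristic lands on ceramics vitrine + kinetic sculpture + clockwork automata + portrait alcove + textile wall (1329) but leaves 11 m² idle.
The 22 m² tied up in textile wall is better spent on interactive orrery — total rises to 1358 (65 m²).
An exhaustive check of the 1024 subsets confirms 1358.

1358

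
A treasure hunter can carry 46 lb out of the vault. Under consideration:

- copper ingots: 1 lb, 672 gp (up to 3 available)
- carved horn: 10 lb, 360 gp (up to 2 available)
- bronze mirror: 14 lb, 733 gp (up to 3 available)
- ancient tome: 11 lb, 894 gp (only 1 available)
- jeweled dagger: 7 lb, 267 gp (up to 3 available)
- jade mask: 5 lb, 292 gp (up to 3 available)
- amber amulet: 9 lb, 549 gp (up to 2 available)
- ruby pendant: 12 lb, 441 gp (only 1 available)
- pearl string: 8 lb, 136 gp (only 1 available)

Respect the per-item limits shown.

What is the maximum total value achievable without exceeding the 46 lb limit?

The ratio heuristic lands on 3×copper ingots + ancient tome + 2×jade mask + 2×amber amulet (4592) but leaves 4 lb idle.
Replace 2×jade mask with bronze mirror: the trade gains 149 net, giving 4741 at 46 lb.
That's the maximum — no swap from here does better than 4741.

4741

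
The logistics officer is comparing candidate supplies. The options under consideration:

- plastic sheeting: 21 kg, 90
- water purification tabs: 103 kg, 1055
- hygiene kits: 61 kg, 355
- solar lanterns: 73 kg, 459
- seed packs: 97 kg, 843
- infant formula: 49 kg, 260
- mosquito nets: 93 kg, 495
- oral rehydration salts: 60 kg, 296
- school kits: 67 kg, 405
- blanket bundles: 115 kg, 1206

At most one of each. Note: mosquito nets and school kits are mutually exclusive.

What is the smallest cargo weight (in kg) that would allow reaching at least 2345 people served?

239

Look for the lowest-cargo combination reaching 2345.
plastic sheeting + water purification tabs + blanket bundles: 2351 people served at 239 kg.
No combination under 239 kg hits 2345.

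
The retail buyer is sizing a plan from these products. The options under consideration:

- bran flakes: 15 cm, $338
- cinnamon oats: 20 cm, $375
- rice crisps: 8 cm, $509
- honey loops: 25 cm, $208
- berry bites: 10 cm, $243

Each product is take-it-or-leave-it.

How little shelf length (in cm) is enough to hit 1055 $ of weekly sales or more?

Need the lightest bundle worth ≥ 1055.
bran flakes + rice crisps + berry bites reaches 1090 using 33 cm.
No combination under 33 cm hits 1055.

33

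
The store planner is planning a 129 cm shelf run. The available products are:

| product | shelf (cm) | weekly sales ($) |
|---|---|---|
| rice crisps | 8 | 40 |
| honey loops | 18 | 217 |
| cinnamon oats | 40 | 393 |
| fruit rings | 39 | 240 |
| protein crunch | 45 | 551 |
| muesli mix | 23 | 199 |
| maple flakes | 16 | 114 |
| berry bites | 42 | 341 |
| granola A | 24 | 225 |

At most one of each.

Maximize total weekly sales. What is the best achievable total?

1386

Taking honey loops + cinnamon oats + protein crunch + granola A: 127 cm used, 1386 in weekly sales.
Next best is honey loops + cinnamon oats + protein crunch + muesli mix at 1360 (126 cm) — short by 26.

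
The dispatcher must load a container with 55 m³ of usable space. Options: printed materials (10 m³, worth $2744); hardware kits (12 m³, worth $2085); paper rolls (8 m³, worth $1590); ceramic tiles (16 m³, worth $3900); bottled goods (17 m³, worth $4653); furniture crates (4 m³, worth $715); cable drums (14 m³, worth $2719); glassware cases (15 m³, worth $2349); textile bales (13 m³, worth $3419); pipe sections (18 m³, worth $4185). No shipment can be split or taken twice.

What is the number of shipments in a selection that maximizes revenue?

5

Optimal total is 13602.
For example printed materials + paper rolls + ceramic tiles + bottled goods + furniture crates achieves it, using 55 m³.
Any selection reaching 13602 contains exactly 5 shipments.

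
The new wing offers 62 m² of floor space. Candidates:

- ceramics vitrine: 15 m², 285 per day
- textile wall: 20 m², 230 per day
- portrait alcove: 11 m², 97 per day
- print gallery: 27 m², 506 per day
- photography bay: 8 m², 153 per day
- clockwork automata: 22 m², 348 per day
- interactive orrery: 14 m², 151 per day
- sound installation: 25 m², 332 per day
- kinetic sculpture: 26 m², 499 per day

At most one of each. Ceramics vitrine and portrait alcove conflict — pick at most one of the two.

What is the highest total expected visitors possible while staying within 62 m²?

1158

Taking print gallery + photography bay + kinetic sculpture: 61 m² used, 1158 in expected visitors.
Runner-up ceramics vitrine + textile wall + print gallery tops out at 1021.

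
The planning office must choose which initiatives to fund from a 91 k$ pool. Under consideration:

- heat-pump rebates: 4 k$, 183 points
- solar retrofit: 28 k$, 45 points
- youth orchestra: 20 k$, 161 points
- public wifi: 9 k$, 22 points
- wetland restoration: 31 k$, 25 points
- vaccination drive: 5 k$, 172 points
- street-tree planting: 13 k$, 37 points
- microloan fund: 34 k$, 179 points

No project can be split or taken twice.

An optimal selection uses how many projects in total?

The maximum projected impact within 91 k$ is 754.
For example heat-pump rebates + youth orchestra + public wifi + vaccination drive + street-tree planting + microloan fund achieves it, using 85 k$.
Any selection reaching 754 contains exactly 6 projects.

6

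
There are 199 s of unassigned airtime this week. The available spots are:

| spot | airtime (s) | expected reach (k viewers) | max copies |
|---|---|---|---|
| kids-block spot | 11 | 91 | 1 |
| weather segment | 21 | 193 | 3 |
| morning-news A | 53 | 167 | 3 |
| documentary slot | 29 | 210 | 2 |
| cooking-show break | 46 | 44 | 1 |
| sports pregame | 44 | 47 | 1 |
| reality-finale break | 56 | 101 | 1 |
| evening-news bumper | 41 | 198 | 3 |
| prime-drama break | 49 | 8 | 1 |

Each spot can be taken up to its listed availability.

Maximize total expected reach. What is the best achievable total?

1293

Ranking by ratio (expected reach/s): weather segment 9.19, kids-block spot 8.27, documentary slot 7.24, evening-news bumper 4.83.
The ratio heuristic lands on kids-block spot + 3×weather segment + 2×documentary slot + evening-news bumper (1288) but leaves 26 s idle.
The 21 s tied up in weather segment is better spent on evening-news bumper — total rises to 1293 (193 s).
That's the maximum — no swap from here does better than 1293.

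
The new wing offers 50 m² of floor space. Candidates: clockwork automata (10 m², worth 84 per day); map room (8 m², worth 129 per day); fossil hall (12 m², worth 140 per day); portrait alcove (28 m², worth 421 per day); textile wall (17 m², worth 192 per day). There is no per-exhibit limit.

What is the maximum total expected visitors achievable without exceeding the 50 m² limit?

774

6×map room uses 48 of the 50 m² and totals 774.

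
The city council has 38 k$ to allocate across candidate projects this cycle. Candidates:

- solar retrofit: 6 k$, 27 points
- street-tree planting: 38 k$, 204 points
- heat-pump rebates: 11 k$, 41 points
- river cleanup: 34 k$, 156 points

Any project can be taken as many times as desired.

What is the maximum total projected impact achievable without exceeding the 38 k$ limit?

204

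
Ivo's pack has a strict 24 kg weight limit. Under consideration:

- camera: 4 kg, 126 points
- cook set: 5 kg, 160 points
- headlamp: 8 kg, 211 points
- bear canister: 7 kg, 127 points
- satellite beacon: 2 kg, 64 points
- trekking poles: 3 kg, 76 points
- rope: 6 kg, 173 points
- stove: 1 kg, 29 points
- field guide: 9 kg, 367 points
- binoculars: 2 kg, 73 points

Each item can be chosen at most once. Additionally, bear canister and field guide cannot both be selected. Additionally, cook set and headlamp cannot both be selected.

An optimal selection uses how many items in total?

The maximum utility within 24 kg is 837.
One optimal bundle: cook set + satellite beacon + rope + field guide + binoculars (24 kg).
Every optimal selection uses 5 items.

5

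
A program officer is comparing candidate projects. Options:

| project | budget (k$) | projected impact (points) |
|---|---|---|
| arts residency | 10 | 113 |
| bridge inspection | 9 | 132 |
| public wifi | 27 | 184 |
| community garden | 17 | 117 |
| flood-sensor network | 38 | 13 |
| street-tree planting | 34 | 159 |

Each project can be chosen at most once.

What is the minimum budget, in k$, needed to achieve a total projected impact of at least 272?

Need the lightest bundle worth ≥ 272.
bridge inspection + public wifi: 316 projected impact at 36 k$.
Below 36 k$ the best achievable stays under 272.

36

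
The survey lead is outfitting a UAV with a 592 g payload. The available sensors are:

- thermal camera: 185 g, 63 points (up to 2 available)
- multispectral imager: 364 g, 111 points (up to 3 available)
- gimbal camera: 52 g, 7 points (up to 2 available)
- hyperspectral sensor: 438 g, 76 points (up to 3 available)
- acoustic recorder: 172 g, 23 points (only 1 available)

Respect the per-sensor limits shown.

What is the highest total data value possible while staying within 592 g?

174

Greedy by ratio would take 2×thermal camera + 2×gimbal camera: 474 g used, total 140.
Replace thermal camera and 2×gimbal camera with multispectral imager: the trade gains 34 net, giving 174 at 549 g.
Nothing else within 592 g beats 174.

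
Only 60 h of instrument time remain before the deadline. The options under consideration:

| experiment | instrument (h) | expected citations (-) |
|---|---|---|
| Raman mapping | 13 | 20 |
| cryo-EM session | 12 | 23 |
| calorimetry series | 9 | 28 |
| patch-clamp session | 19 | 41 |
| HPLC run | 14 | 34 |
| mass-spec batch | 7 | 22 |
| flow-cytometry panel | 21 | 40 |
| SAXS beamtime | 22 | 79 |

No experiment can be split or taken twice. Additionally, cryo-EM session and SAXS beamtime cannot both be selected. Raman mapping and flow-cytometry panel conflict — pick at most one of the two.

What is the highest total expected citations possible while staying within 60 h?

170

Filling by ratio: calorimetry series + HPLC run + mass-spec batch + SAXS beamtime for 163, with 8 h left unused.
Replace HPLC run with patch-clamp session: the trade gains 7 net, giving 170 at 57 h.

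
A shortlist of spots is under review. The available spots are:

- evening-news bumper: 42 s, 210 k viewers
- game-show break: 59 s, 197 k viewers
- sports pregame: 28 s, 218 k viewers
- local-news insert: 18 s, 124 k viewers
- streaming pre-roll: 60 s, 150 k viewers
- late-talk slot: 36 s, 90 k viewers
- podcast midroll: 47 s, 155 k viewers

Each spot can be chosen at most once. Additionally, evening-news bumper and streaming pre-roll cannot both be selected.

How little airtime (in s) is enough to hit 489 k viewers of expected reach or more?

88

Look for the lowest-airtime combination reaching 489.
evening-news bumper + sports pregame + local-news insert reaches 552 using 88 s.
Any bundle with less than 88 s falls short of 489.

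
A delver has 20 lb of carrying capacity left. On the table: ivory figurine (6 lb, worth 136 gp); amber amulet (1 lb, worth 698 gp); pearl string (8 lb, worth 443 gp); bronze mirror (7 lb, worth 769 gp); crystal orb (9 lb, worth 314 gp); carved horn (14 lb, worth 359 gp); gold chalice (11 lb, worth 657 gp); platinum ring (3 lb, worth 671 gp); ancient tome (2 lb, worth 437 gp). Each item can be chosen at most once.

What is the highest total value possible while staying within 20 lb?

Best packing: ivory figurine + amber amulet + bronze mirror + platinum ring + ancient tome — 19 lb, 2711 total.
Nothing else within 20 lb beats 2711.

2711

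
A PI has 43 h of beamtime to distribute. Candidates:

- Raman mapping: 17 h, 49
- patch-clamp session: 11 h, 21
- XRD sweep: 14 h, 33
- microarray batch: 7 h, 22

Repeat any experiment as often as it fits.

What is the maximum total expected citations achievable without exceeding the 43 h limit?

The ratio ordering already packs tightly: 6×microarray batch, 42 h, 132.
Nothing else within 43 h beats 132.

132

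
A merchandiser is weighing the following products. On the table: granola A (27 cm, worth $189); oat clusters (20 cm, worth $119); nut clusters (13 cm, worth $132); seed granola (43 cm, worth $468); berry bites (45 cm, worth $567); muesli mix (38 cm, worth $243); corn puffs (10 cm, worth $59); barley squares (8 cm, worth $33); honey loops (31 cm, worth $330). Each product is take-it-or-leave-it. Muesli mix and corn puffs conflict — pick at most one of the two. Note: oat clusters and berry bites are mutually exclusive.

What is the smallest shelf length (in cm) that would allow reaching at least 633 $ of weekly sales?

Minimise cm subject to total weekly sales ≥ 633.
nut clusters + berry bites reaches 699 using 58 cm.
Below 58 cm the best achievable stays under 633.

58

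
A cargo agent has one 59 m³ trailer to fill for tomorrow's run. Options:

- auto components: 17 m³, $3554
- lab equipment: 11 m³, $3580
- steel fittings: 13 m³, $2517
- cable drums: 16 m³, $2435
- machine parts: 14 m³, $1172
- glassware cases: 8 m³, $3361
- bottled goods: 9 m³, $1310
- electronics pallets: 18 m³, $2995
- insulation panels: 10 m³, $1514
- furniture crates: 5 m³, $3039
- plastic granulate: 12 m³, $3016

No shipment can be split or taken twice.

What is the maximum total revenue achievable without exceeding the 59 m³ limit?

17027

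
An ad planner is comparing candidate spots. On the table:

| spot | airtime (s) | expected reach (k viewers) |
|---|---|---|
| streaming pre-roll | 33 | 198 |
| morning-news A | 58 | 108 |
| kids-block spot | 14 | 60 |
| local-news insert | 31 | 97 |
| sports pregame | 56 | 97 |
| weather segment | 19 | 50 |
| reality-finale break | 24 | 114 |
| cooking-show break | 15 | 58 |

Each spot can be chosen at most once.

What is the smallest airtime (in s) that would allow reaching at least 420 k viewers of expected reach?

Look for the lowest-airtime combination reaching 420.
Taking streaming pre-roll + kids-block spot + reality-finale break + cooking-show break gives 430 (≥ 420) for 86 s.
Any bundle with less than 86 s falls short of 420.

86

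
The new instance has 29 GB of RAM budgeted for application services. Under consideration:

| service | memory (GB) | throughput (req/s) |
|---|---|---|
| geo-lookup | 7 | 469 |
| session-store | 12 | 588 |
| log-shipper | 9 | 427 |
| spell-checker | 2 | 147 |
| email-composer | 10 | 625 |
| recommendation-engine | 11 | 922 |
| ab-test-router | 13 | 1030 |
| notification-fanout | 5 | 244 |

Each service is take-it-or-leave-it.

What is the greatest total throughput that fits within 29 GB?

Ranking by ratio (throughput/GB): recommendation-engine 83.82, ab-test-router 79.23, spell-checker 73.50, geo-lookup 67.00.
Filling by ratio: spell-checker + recommendation-engine + ab-test-router for 2099, with 3 GB left unused.
The 2 GB tied up in spell-checker is better spent on notification-fanout — total rises to 2196 (29 GB).
Runner-up spell-checker + recommendation-engine + ab-test-router tops out at 2099.

2196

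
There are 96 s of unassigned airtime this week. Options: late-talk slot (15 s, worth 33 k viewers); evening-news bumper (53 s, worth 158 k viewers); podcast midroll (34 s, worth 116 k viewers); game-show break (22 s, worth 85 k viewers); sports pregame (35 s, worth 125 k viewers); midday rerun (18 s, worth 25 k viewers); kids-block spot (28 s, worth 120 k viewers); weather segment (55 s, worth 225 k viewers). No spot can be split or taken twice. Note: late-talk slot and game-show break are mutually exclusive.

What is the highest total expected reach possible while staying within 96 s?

A density-first pass picks kids-block spot + weather segment — 345 at 83 s.
Replace kids-block spot with sports pregame: the trade gains 5 net, giving 350 at 90 s.
Next best is kids-block spot + weather segment at 345 (83 s) — short by 5.

350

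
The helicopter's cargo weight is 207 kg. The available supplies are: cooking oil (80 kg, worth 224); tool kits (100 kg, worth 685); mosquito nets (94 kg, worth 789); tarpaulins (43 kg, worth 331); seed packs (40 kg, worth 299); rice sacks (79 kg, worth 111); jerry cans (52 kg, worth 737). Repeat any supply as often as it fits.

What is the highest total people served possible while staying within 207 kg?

Density check — jerry cans 14.17, mosquito nets 8.39, tarpaulins 7.70, seed packs 7.47 are the best per kg.
Taking tarpaulins + 3×jerry cans: 199 kg used, 2542 in people served.
Every other selection either busts 207 kg or fails to beat 2542.

2542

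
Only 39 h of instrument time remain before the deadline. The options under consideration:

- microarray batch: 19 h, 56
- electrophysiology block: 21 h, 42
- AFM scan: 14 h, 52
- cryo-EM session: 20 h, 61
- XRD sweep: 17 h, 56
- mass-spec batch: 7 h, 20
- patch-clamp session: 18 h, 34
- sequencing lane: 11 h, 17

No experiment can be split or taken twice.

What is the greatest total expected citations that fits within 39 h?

By expected citations per h: AFM scan 3.71, XRD sweep 3.29, cryo-EM session 3.05 lead.
The ratio ordering already packs tightly: AFM scan + XRD sweep + mass-spec batch, 38 h, 128.
That's the maximum — no swap from here does better than 128.

128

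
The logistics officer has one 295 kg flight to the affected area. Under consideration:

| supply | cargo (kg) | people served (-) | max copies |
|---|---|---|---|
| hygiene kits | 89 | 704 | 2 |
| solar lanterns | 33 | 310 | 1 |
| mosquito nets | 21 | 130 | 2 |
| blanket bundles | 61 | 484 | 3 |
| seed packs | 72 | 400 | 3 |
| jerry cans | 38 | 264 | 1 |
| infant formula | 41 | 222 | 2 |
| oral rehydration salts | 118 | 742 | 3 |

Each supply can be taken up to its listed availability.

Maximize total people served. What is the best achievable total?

2332

Taking the top-ratio supplies first gives solar lanterns + mosquito nets + 3×blanket bundles + jerry cans for 2156 (275 kg).
The 160 kg tied up in 2×blanket bundles and jerry cans is better spent on 2×hygiene kits — total rises to 2332 (293 kg).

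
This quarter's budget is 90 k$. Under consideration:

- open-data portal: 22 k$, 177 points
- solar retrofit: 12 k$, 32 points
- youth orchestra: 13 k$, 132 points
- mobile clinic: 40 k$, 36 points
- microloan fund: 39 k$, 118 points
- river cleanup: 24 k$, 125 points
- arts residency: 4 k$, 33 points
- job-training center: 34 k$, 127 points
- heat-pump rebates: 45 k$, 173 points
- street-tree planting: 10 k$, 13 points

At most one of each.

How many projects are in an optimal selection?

4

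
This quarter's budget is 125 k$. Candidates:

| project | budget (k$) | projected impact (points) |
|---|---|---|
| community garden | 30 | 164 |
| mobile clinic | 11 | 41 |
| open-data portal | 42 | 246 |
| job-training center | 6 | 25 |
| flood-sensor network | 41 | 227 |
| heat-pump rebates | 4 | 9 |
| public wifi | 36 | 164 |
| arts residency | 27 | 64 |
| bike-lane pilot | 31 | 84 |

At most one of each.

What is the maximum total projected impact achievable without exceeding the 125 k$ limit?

Greedy by ratio would take community garden + open-data portal + job-training center + flood-sensor network + heat-pump rebates: 123 k$ used, total 671.
The 10 k$ tied up in job-training center and heat-pump rebates is better spent on mobile clinic — total rises to 678 (124 k$).
Runner-up community garden + open-data portal + job-training center + flood-sensor network + heat-pump rebates tops out at 671.

678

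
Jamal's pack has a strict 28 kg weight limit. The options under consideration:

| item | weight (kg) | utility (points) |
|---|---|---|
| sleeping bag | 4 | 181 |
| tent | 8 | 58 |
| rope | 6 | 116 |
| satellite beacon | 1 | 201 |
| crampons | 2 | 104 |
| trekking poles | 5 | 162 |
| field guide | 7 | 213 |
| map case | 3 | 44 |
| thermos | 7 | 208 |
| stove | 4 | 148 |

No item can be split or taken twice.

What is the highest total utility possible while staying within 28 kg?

1113

Density check — satellite beacon 201.00, crampons 52.00, sleeping bag 45.25, stove 37.00 are the best per kg.
Taking the top-ratio items first gives sleeping bag + satellite beacon + crampons + trekking poles + field guide + map case + stove for 1053 (26 kg).
The 5 kg tied up in crampons and map case is better spent on thermos — total rises to 1113 (28 kg).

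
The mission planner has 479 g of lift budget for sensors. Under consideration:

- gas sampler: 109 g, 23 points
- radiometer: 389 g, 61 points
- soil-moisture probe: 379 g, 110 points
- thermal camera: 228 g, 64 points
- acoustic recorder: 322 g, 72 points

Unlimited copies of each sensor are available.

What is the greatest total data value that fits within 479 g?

128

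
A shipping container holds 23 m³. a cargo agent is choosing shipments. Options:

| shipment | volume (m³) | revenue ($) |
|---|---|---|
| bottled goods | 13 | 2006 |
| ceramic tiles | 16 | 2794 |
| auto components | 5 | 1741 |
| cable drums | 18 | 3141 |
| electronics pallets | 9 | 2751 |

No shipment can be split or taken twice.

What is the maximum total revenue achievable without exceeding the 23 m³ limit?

Density check — auto components 348.20, electronics pallets 305.67, ceramic tiles 174.62, cable drums 174.50 are the best per m³.
The ratio heuristic lands on auto components + electronics pallets (4492) but leaves 9 m³ idle.
The 9 m³ tied up in electronics pallets is better spent on cable drums — total rises to 4882 (23 m³).

4882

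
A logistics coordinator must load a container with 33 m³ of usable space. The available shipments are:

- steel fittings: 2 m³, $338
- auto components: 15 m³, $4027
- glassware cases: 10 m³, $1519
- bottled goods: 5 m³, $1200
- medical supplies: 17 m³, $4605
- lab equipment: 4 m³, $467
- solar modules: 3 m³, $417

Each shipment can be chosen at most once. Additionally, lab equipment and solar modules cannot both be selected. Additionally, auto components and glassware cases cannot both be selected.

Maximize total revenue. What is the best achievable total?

8632

Auto components + medical supplies uses 32 of the 33 m³ and totals 8632.
Runner-up glassware cases + bottled goods + medical supplies tops out at 7324.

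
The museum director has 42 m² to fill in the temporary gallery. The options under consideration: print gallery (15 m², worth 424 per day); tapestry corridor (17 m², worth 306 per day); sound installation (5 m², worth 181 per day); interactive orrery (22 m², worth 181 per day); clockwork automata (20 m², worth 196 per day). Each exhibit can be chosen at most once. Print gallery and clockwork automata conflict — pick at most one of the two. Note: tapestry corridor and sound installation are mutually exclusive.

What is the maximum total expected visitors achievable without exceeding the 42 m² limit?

786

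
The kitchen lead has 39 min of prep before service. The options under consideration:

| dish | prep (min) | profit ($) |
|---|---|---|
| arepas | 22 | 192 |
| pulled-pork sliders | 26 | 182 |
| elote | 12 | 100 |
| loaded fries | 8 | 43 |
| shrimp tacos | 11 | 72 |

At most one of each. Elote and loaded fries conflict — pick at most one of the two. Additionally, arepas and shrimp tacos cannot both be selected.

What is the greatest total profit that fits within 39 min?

Density check — arepas 8.73, elote 8.33, pulled-pork sliders 7.00, shrimp tacos 6.55 are the best per min.
The ratio ordering already packs tightly: arepas + elote, 34 min, 292.

292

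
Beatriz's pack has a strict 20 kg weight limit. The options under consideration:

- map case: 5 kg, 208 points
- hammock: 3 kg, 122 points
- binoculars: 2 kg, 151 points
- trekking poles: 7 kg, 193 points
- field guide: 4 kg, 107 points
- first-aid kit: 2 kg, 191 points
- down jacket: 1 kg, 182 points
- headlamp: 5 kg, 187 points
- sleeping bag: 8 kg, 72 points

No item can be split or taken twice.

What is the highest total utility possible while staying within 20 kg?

1047

Filling by ratio: map case + hammock + binoculars + first-aid kit + down jacket + headlamp for 1041, with 2 kg left unused.
Dropping headlamp frees 5 kg; slotting in trekking poles (7 kg) lifts the total to 1047 at 20 kg.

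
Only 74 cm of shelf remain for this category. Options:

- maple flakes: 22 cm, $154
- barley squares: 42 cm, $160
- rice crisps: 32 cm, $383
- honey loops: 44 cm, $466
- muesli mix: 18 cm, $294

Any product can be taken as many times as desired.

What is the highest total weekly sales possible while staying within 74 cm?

1176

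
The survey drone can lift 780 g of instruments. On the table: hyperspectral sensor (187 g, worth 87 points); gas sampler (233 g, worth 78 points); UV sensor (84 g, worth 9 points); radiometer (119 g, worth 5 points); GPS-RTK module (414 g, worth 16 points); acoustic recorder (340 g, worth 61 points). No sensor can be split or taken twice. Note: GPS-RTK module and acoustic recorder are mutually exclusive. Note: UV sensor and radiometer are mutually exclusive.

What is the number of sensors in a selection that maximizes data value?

3

Optimal total is 226.
hyperspectral sensor + gas sampler + acoustic recorder hits 226 at 760 g.
Every optimal selection uses 3 sensors.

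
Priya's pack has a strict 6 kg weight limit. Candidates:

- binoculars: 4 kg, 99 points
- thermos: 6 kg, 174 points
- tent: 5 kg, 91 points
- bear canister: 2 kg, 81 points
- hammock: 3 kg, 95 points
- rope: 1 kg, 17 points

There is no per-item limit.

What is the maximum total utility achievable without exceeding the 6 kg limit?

243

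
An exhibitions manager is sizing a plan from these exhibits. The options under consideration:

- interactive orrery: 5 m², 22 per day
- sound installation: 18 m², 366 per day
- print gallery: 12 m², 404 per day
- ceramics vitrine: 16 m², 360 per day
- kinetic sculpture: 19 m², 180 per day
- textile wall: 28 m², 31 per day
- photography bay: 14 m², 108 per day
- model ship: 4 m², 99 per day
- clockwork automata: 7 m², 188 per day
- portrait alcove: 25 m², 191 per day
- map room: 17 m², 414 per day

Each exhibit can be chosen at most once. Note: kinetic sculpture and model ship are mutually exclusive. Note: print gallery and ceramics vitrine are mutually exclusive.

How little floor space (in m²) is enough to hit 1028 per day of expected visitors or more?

Look for the lowest-floor combination reaching 1028.
print gallery + model ship + clockwork automata + map room reaches 1105 using 40 m².
Any bundle with less than 40 m² falls short of 1028.

40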